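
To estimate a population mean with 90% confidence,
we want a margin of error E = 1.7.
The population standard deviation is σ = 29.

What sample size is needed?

z_0.05 = 1.645
n = (z×σ/E)² = (1.645×29/1.7)²
n = 787.4626
Round up: n = 788

Answer: n = 788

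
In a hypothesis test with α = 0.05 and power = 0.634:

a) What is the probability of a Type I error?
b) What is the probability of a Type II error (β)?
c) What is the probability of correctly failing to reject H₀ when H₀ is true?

a) Type I error probability = α = 0.05
b) Power = P(reject H₀ | H₁ true) = 1 - β = 0.634, so Type II error probability = β = 1 - Power = 0.366
c) P(fail to reject H₀ | H₀ true) = 1 - α = 0.95

Answer: a) 0.05, b) 0.366, c) 0.95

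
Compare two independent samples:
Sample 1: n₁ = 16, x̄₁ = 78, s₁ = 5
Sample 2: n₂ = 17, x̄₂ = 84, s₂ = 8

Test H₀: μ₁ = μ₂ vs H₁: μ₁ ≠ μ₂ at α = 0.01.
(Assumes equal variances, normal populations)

Pooled variance: s²_p = [15×5² + 16×8²]/(31) = 45.1290
s_p = 6.7178
SE = s_p×√(1/n₁ + 1/n₂) = 6.7178×√(1/16 + 1/17) = 2.3399
t = (x̄₁ - x̄₂)/SE = (78 - 84)/2.3399 = -2.5642
df = 31, t-critical = ±2.744
Decision: fail to reject H₀

Answer: t = -2.5642, fail to reject H₀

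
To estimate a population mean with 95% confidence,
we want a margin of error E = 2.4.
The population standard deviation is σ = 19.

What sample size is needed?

z_0.025 = 1.960
n = (z×σ/E)² = (1.960×19/2.4)²
n = 240.7669
Round up: n = 241

Answer: n = 241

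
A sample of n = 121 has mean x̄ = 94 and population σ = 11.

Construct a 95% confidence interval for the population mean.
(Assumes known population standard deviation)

Confidence level: 95%, α = 0.05
z_0.025 = 1.960
SE = σ/√n = 11/√121 = 1.0000
Margin of error = 1.960 × 1.0000 = 1.9600
CI: x̄ ± margin = 94 ± 1.9600
CI: (92.0400, 95.9600)

Answer: (92.0400, 95.9600)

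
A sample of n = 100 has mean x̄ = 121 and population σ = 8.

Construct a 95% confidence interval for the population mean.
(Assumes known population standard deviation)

Confidence level: 95%, α = 0.05
z_0.025 = 1.960
SE = σ/√n = 8/√100 = 0.8000
Margin of error = 1.960 × 0.8000 = 1.5680
CI: x̄ ± margin = 121 ± 1.5680
CI: (119.4320, 122.5680)

Answer: (119.4320, 122.5680)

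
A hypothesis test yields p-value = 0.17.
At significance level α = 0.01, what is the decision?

Answer: fail to reject H₀

Derivation:
Compare p-value to α:
0.17 ≥ 0.01
Decision: fail to reject H₀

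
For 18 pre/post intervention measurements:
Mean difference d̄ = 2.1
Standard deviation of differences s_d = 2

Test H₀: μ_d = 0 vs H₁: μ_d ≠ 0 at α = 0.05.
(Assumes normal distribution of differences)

df = n - 1 = 17
SE = s_d/√n = 2/√18 = 0.4714
t = d̄/SE = 2.1/0.4714 = 4.4548
Critical value: t_{0.025,17} = ±2.110
p-value ≈ 0.0003
Decision: reject H₀

Answer: t = 4.4548, reject H₀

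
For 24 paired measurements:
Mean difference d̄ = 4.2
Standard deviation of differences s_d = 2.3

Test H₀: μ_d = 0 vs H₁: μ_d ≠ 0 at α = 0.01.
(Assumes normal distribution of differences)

df = n - 1 = 23
SE = s_d/√n = 2.3/√24 = 0.4695
t = d̄/SE = 4.2/0.4695 = 8.9457
Critical value: t_{0.005,23} = ±2.807
p-value < 0.0001
Decision: reject H₀

Answer: t = 8.9457, reject H₀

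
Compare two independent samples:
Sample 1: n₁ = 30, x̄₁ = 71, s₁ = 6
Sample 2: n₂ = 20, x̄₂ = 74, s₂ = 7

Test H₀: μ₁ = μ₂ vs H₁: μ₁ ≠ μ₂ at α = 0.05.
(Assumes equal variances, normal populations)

Answer: t = -1.6201, fail to reject H₀

Derivation:
Pooled variance: s²_p = [29×6² + 19×7²]/(48) = 41.1458
s_p = 6.4145
SE = s_p×√(1/n₁ + 1/n₂) = 6.4145×√(1/30 + 1/20) = 1.8517
t = (x̄₁ - x̄₂)/SE = (71 - 74)/1.8517 = -1.6201
df = 48, t-critical = ±2.011
Decision: fail to reject H₀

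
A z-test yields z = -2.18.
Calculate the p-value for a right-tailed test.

Answer: p-value ≈ 0.9854

Derivation:
For z = -2.18:
p = P(Z > -2.18) = 1 - Φ(-2.18) = 0.9854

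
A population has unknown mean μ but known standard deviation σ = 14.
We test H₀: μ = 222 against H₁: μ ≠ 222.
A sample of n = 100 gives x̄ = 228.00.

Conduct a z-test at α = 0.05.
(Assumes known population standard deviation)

Answer: z = 4.2857, reject H₀

Derivation:
Standard error: SE = σ/√n = 14/√100 = 1.4000
z-statistic: z = (x̄ - μ₀)/SE = (228.00 - 222)/1.4000 = 4.2857
Critical value: ±1.960
p-value < 0.0001
Decision: reject H₀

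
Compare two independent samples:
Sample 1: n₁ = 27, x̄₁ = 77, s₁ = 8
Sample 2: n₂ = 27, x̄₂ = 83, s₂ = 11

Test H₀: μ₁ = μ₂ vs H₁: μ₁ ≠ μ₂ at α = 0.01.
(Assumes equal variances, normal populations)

Answer: t = -2.2922, fail to reject H₀

Derivation:
Pooled variance: s²_p = [26×8² + 26×11²]/(52) = 92.5000
s_p = 9.6177
SE = s_p×√(1/n₁ + 1/n₂) = 9.6177×√(1/27 + 1/27) = 2.6176
t = (x̄₁ - x̄₂)/SE = (77 - 83)/2.6176 = -2.2922
df = 52, t-critical = ±2.674
Decision: fail to reject H₀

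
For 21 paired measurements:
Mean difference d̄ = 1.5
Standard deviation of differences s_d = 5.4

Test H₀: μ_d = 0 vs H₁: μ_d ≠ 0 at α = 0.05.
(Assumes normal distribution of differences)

df = n - 1 = 20
SE = s_d/√n = 5.4/√21 = 1.1784
t = d̄/SE = 1.5/1.1784 = 1.2729
Critical value: t_{0.025,20} = ±2.086
p-value ≈ 0.2177
Decision: fail to reject H₀

Answer: t = 1.2729, fail to reject H₀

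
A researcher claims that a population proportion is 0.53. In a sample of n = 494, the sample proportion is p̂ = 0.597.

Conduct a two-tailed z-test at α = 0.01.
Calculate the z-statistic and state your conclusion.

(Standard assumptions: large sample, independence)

Answer: z = 2.9836, reject H₀

Derivation:
H₀: p = 0.53, H₁: p ≠ 0.53
Standard error: SE = √(p₀(1-p₀)/n) = √(0.53×0.47/494) = 0.022456
z-statistic: z = (p̂ - p₀)/SE = (0.597 - 0.53)/0.022456 = 2.9836
Critical value: z_0.005 = ±2.576
p-value = 0.0028
Decision: reject H₀ at α = 0.01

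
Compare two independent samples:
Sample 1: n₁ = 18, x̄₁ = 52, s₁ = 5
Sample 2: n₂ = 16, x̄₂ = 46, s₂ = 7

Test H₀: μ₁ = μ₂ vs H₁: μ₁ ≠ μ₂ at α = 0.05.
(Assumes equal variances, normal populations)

Pooled variance: s²_p = [17×5² + 15×7²]/(32) = 36.2500
s_p = 6.0208
SE = s_p×√(1/n₁ + 1/n₂) = 6.0208×√(1/18 + 1/16) = 2.0687
t = (x̄₁ - x̄₂)/SE = (52 - 46)/2.0687 = 2.9004
df = 32, t-critical = ±2.037
Decision: reject H₀

Answer: t = 2.9004, reject H₀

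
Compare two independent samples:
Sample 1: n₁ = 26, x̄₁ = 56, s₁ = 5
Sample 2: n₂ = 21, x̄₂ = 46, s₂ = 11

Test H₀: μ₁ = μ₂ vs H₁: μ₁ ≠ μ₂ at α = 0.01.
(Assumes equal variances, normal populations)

Pooled variance: s²_p = [25×5² + 20×11²]/(45) = 67.6667
s_p = 8.2260
SE = s_p×√(1/n₁ + 1/n₂) = 8.2260×√(1/26 + 1/21) = 2.4135
t = (x̄₁ - x̄₂)/SE = (56 - 46)/2.4135 = 4.1434
df = 45, t-critical = ±2.690
Decision: reject H₀

Answer: t = 4.1434, reject H₀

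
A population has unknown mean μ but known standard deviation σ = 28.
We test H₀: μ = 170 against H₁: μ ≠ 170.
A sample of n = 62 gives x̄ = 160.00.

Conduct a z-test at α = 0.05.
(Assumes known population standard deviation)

Answer: z = -2.8121, reject H₀

Derivation:
Standard error: SE = σ/√n = 28/√62 = 3.5560
z-statistic: z = (x̄ - μ₀)/SE = (160.00 - 170)/3.5560 = -2.8121
Critical value: ±1.960
p-value = 0.0049
Decision: reject H₀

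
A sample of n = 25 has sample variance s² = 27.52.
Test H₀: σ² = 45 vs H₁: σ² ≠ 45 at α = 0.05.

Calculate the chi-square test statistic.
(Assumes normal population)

Answer: χ² = 14.6773, fail to reject H₀

Derivation:
df = n - 1 = 24
χ² = (n-1)s²/σ₀² = 24×27.52/45 = 14.6773
Critical values: χ²_{0.975,24} = 12.401, χ²_{0.025,24} = 39.364
Rejection region: χ² < 12.401 or χ² > 39.364
Decision: fail to reject H₀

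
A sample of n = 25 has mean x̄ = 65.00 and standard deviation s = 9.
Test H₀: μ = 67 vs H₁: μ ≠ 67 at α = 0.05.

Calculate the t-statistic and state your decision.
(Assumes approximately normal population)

df = n - 1 = 24
SE = s/√n = 9/√25 = 1.8000
t = (x̄ - μ₀)/SE = (65.00 - 67)/1.8000 = -1.1111
Critical value: t_{0.025,24} = ±2.064
p-value ≈ 0.2775
Decision: fail to reject H₀

Answer: t = -1.1111, fail to reject H₀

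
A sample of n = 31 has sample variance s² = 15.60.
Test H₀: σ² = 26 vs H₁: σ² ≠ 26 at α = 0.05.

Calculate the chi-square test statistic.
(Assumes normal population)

df = n - 1 = 30
χ² = (n-1)s²/σ₀² = 30×15.60/26 = 18.0000
Critical values: χ²_{0.975,30} = 16.791, χ²_{0.025,30} = 46.979
Rejection region: χ² < 16.791 or χ² > 46.979
Decision: fail to reject H₀

Answer: χ² = 18.0000, fail to reject H₀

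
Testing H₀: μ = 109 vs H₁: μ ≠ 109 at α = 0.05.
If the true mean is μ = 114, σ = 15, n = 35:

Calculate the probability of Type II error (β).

SE = σ/√n = 15/√35 = 2.5355
Critical values: μ₀ ± z_0.025×SE = 109 ± 1.960×2.5355
Acceptance region: (104.0304, 113.9696)
Under H₁ (μ = 114): z_high = (113.9696 - 114)/2.5355 = -0.0120, z_low = (104.0304 - 114)/2.5355 = -3.9320
β = P(not reject | H₁) = Φ(-0.0120) - Φ(-3.9320) ≈ 0.4952

Answer: β ≈ 0.4952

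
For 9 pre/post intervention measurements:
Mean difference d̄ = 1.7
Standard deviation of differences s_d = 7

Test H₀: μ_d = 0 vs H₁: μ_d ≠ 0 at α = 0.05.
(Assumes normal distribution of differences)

df = n - 1 = 8
SE = s_d/√n = 7/√9 = 2.3333
t = d̄/SE = 1.7/2.3333 = 0.7286
Critical value: t_{0.025,8} = ±2.306
p-value ≈ 0.4870
Decision: fail to reject H₀

Answer: t = 0.7286, fail to reject H₀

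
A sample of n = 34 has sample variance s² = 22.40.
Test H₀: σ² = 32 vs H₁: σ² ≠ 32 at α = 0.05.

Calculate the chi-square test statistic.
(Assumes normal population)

Answer: χ² = 23.1000, fail to reject H₀

Derivation:
df = n - 1 = 33
χ² = (n-1)s²/σ₀² = 33×22.40/32 = 23.1000
Critical values: χ²_{0.975,33} = 19.047, χ²_{0.025,33} = 50.725
Rejection region: χ² < 19.047 or χ² > 50.725
Decision: fail to reject H₀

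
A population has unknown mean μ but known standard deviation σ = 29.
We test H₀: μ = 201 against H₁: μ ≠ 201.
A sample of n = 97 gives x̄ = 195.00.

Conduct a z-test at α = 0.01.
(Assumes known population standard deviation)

Answer: z = -2.0377, fail to reject H₀

Derivation:
Standard error: SE = σ/√n = 29/√97 = 2.9445
z-statistic: z = (x̄ - μ₀)/SE = (195.00 - 201)/2.9445 = -2.0377
Critical value: ±2.576
p-value = 0.0416
Decision: fail to reject H₀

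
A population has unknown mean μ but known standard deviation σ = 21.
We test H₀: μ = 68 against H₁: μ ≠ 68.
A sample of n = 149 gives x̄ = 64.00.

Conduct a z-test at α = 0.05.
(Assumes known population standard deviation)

Answer: z = -2.3250, reject H₀

Derivation:
Standard error: SE = σ/√n = 21/√149 = 1.7204
z-statistic: z = (x̄ - μ₀)/SE = (64.00 - 68)/1.7204 = -2.3250
Critical value: ±1.960
p-value = 0.0201
Decision: reject H₀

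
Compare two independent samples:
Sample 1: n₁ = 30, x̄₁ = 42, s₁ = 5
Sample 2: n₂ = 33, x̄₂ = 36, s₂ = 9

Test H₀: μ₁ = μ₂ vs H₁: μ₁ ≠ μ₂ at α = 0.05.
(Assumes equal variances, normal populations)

Pooled variance: s²_p = [29×5² + 32×9²]/(61) = 54.3770
s_p = 7.3741
SE = s_p×√(1/n₁ + 1/n₂) = 7.3741×√(1/30 + 1/33) = 1.8602
t = (x̄₁ - x̄₂)/SE = (42 - 36)/1.8602 = 3.2255
df = 61, t-critical = ±2.000
Decision: reject H₀

Answer: t = 3.2255, reject H₀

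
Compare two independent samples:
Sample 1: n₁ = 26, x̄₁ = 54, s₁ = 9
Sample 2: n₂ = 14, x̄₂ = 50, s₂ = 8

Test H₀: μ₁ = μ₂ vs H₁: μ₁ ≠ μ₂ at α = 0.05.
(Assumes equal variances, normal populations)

Answer: t = 1.3916, fail to reject H₀

Derivation:
Pooled variance: s²_p = [25×9² + 13×8²]/(38) = 75.1842
s_p = 8.6709
SE = s_p×√(1/n₁ + 1/n₂) = 8.6709×√(1/26 + 1/14) = 2.8744
t = (x̄₁ - x̄₂)/SE = (54 - 50)/2.8744 = 1.3916
df = 38, t-critical = ±2.024
Decision: fail to reject H₀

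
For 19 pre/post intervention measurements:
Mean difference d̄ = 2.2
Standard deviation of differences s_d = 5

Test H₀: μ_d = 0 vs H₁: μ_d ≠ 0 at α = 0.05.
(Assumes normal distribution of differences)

df = n - 1 = 18
SE = s_d/√n = 5/√19 = 1.1471
t = d̄/SE = 2.2/1.1471 = 1.9179
Critical value: t_{0.025,18} = ±2.101
p-value ≈ 0.0711
Decision: fail to reject H₀

Answer: t = 1.9179, fail to reject H₀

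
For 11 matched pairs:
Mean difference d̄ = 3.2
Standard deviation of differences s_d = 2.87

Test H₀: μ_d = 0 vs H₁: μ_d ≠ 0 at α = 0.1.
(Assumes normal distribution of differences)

df = n - 1 = 10
SE = s_d/√n = 2.87/√11 = 0.8653
t = d̄/SE = 3.2/0.8653 = 3.6981
Critical value: t_{0.05,10} = ±1.812
p-value ≈ 0.0041
Decision: reject H₀

Answer: t = 3.6981, reject H₀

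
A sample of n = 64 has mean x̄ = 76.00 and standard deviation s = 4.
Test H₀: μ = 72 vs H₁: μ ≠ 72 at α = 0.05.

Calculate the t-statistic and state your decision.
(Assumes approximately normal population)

df = n - 1 = 63
SE = s/√n = 4/√64 = 0.5000
t = (x̄ - μ₀)/SE = (76.00 - 72)/0.5000 = 8.0000
Critical value: t_{0.025,63} = ±1.998
p-value < 0.0001
Decision: reject H₀

Answer: t = 8.0000, reject H₀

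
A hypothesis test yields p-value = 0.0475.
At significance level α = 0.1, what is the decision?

Answer: reject H₀

Derivation:
Compare p-value to α:
0.0475 < 0.1
Decision: reject H₀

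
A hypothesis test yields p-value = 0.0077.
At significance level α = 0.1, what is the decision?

Compare p-value to α:
0.0077 < 0.1
Decision: reject H₀

Answer: reject H₀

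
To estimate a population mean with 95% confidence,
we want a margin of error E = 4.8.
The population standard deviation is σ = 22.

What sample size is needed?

Answer: n = 81

Derivation:
z_0.025 = 1.960
n = (z×σ/E)² = (1.960×22/4.8)²
n = 80.7003
Round up: n = 81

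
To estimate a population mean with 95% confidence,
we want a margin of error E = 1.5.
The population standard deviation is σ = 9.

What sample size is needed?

z_0.025 = 1.960
n = (z×σ/E)² = (1.960×9/1.5)²
n = 138.2976
Round up: n = 139

Answer: n = 139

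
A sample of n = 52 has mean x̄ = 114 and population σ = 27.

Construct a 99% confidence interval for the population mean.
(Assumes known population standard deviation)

Answer: (104.3549, 123.6451)

Derivation:
Confidence level: 99%, α = 0.01
z_0.005 = 2.576
SE = σ/√n = 27/√52 = 3.7442
Margin of error = 2.576 × 3.7442 = 9.6451
CI: x̄ ± margin = 114 ± 9.6451
CI: (104.3549, 123.6451)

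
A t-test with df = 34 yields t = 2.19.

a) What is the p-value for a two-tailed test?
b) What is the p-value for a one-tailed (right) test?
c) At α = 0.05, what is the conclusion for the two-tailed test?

Answer: a) 0.0355, b) 0.0177, c) reject H₀

Derivation:
Using t-distribution with df = 34:
a) Two-tailed: p = 2×P(T > 2.19) = 0.0355
b) One-tailed: p = P(T > 2.19) = 0.0177
c) 0.0355 < 0.05, reject H₀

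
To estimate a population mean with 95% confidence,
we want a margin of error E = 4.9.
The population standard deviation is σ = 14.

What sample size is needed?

z_0.025 = 1.960
n = (z×σ/E)² = (1.960×14/4.9)²
n = 31.3600
Round up: n = 32

Answer: n = 32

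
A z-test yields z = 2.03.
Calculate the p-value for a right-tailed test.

Answer: p-value ≈ 0.0212

Derivation:
For z = 2.03:
p = P(Z > 2.03) = 1 - Φ(2.03) = 0.0212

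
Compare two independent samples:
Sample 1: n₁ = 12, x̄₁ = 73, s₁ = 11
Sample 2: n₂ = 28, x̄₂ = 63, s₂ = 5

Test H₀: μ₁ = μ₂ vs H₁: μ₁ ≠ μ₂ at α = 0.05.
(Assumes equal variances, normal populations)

Pooled variance: s²_p = [11×11² + 27×5²]/(38) = 52.7895
s_p = 7.2656
SE = s_p×√(1/n₁ + 1/n₂) = 7.2656×√(1/12 + 1/28) = 2.5069
t = (x̄₁ - x̄₂)/SE = (73 - 63)/2.5069 = 3.9890
df = 38, t-critical = ±2.024
Decision: reject H₀

Answer: t = 3.9890, reject H₀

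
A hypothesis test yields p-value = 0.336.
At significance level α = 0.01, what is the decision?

Compare p-value to α:
0.336 ≥ 0.01
Decision: fail to reject H₀

Answer: fail to reject H₀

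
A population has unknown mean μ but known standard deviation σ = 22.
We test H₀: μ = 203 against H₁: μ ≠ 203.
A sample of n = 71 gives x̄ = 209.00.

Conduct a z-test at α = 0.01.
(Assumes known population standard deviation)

Answer: z = 2.2981, fail to reject H₀

Derivation:
Standard error: SE = σ/√n = 22/√71 = 2.6109
z-statistic: z = (x̄ - μ₀)/SE = (209.00 - 203)/2.6109 = 2.2981
Critical value: ±2.576
p-value = 0.0216
Decision: fail to reject H₀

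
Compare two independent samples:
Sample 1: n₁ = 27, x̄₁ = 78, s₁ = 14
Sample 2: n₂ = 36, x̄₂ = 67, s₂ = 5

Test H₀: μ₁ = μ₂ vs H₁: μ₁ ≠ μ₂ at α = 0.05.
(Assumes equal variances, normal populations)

Answer: t = 4.3672, reject H₀

Derivation:
Pooled variance: s²_p = [26×14² + 35×5²]/(61) = 97.8852
s_p = 9.8937
SE = s_p×√(1/n₁ + 1/n₂) = 9.8937×√(1/27 + 1/36) = 2.5188
t = (x̄₁ - x̄₂)/SE = (78 - 67)/2.5188 = 4.3672
df = 61, t-critical = ±2.000
Decision: reject H₀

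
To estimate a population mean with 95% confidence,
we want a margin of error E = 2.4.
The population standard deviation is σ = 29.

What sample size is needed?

Answer: n = 561

Derivation:
z_0.025 = 1.960
n = (z×σ/E)² = (1.960×29/2.4)²
n = 560.9003
Round up: n = 561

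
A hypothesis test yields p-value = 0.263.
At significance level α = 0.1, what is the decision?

Compare p-value to α:
0.263 ≥ 0.1
Decision: fail to reject H₀

Answer: fail to reject H₀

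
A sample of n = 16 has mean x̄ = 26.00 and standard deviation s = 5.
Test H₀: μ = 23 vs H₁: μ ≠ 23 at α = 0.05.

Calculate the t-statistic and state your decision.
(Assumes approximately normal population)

df = n - 1 = 15
SE = s/√n = 5/√16 = 1.2500
t = (x̄ - μ₀)/SE = (26.00 - 23)/1.2500 = 2.4000
Critical value: t_{0.025,15} = ±2.131
p-value ≈ 0.0298
Decision: reject H₀

Answer: t = 2.4000, reject H₀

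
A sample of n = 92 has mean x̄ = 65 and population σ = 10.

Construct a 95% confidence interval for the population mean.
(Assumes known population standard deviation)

Answer: (62.9565, 67.0435)

Derivation:
Confidence level: 95%, α = 0.05
z_0.025 = 1.960
SE = σ/√n = 10/√92 = 1.0426
Margin of error = 1.960 × 1.0426 = 2.0435
CI: x̄ ± margin = 65 ± 2.0435
CI: (62.9565, 67.0435)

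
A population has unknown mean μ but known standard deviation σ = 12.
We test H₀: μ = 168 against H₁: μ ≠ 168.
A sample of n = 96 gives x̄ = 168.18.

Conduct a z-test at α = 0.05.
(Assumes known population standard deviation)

Answer: z = 0.1470, fail to reject H₀

Derivation:
Standard error: SE = σ/√n = 12/√96 = 1.2247
z-statistic: z = (x̄ - μ₀)/SE = (168.18 - 168)/1.2247 = 0.1470
Critical value: ±1.960
p-value = 0.8831
Decision: fail to reject H₀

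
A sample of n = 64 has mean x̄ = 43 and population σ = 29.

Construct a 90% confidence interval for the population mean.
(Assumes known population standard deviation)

Confidence level: 90%, α = 0.1
z_0.05 = 1.645
SE = σ/√n = 29/√64 = 3.6250
Margin of error = 1.645 × 3.6250 = 5.9631
CI: x̄ ± margin = 43 ± 5.9631
CI: (37.0369, 48.9631)

Answer: (37.0369, 48.9631)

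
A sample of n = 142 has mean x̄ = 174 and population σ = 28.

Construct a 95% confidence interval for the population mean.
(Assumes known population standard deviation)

Confidence level: 95%, α = 0.05
z_0.025 = 1.960
SE = σ/√n = 28/√142 = 2.3497
Margin of error = 1.960 × 2.3497 = 4.6054
CI: x̄ ± margin = 174 ± 4.6054
CI: (169.3946, 178.6054)

Answer: (169.3946, 178.6054)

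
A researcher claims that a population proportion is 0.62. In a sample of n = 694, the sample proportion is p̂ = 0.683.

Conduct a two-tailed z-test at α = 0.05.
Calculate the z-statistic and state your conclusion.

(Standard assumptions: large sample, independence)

H₀: p = 0.62, H₁: p ≠ 0.62
Standard error: SE = √(p₀(1-p₀)/n) = √(0.62×0.38/694) = 0.018425
z-statistic: z = (p̂ - p₀)/SE = (0.683 - 0.62)/0.018425 = 3.4193
Critical value: z_0.025 = ±1.960
p-value = 0.0006
Decision: reject H₀ at α = 0.05

Answer: z = 3.4193, reject H₀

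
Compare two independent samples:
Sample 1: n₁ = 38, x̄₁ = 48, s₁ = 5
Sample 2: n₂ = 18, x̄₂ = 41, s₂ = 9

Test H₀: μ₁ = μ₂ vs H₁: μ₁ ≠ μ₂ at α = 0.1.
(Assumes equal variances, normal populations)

Pooled variance: s²_p = [37×5² + 17×9²]/(54) = 42.6296
s_p = 6.5291
SE = s_p×√(1/n₁ + 1/n₂) = 6.5291×√(1/38 + 1/18) = 1.8682
t = (x̄₁ - x̄₂)/SE = (48 - 41)/1.8682 = 3.7469
df = 54, t-critical = ±1.674
Decision: reject H₀

Answer: t = 3.7469, reject H₀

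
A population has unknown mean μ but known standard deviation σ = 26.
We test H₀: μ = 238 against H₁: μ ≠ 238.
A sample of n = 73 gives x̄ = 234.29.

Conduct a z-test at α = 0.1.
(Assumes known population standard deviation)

Answer: z = -1.2192, fail to reject H₀

Derivation:
Standard error: SE = σ/√n = 26/√73 = 3.0431
z-statistic: z = (x̄ - μ₀)/SE = (234.29 - 238)/3.0431 = -1.2192
Critical value: ±1.645
p-value = 0.2228
Decision: fail to reject H₀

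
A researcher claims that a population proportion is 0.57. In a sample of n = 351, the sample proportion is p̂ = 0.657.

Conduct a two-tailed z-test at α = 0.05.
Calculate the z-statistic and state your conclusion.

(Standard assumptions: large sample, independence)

H₀: p = 0.57, H₁: p ≠ 0.57
Standard error: SE = √(p₀(1-p₀)/n) = √(0.57×0.43/351) = 0.026425
z-statistic: z = (p̂ - p₀)/SE = (0.657 - 0.57)/0.026425 = 3.2923
Critical value: z_0.025 = ±1.960
p-value = 0.0010
Decision: reject H₀ at α = 0.05

Answer: z = 3.2923, reject H₀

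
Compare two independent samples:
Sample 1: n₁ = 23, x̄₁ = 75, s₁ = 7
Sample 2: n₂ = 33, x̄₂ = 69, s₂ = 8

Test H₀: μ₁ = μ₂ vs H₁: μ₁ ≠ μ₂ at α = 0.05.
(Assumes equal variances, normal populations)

Answer: t = 2.9032, reject H₀

Derivation:
Pooled variance: s²_p = [22×7² + 32×8²]/(54) = 57.8889
s_p = 7.6085
SE = s_p×√(1/n₁ + 1/n₂) = 7.6085×√(1/23 + 1/33) = 2.0667
t = (x̄₁ - x̄₂)/SE = (75 - 69)/2.0667 = 2.9032
df = 54, t-critical = ±2.005
Decision: reject H₀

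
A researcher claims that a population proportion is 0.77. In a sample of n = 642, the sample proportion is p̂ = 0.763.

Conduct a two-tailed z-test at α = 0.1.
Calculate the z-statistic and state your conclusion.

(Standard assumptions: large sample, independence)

H₀: p = 0.77, H₁: p ≠ 0.77
Standard error: SE = √(p₀(1-p₀)/n) = √(0.77×0.23/642) = 0.016609
z-statistic: z = (p̂ - p₀)/SE = (0.763 - 0.77)/0.016609 = -0.4215
Critical value: z_0.05 = ±1.645
p-value = 0.6734
Decision: fail to reject H₀ at α = 0.1

Answer: z = -0.4215, fail to reject H₀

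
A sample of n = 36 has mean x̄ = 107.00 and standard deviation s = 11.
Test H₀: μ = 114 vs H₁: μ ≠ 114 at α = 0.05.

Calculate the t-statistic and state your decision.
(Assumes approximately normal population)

Answer: t = -3.8183, reject H₀

Derivation:
df = n - 1 = 35
SE = s/√n = 11/√36 = 1.8333
t = (x̄ - μ₀)/SE = (107.00 - 114)/1.8333 = -3.8183
Critical value: t_{0.025,35} = ±2.030
p-value ≈ 0.0005
Decision: reject H₀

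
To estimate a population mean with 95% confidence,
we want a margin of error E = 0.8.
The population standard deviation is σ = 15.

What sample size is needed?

Answer: n = 1351

Derivation:
z_0.025 = 1.960
n = (z×σ/E)² = (1.960×15/0.8)²
n = 1350.5625
Round up: n = 1351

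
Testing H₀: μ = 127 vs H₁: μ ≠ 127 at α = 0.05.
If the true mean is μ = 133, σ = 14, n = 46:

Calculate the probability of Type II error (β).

Answer: β ≈ 0.1719

Derivation:
SE = σ/√n = 14/√46 = 2.0642
Critical values: μ₀ ± z_0.025×SE = 127 ± 1.960×2.0642
Acceptance region: (122.9542, 131.0458)
Under H₁ (μ = 133): z_high = (131.0458 - 133)/2.0642 = -0.9467, z_low = (122.9542 - 133)/2.0642 = -4.8667
β = P(not reject | H₁) = Φ(-0.9467) - Φ(-4.8667) ≈ 0.1719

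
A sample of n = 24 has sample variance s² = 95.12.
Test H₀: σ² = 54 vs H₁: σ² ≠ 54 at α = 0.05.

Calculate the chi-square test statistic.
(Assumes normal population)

Answer: χ² = 40.5141, reject H₀

Derivation:
df = n - 1 = 23
χ² = (n-1)s²/σ₀² = 23×95.12/54 = 40.5141
Critical values: χ²_{0.975,23} = 11.689, χ²_{0.025,23} = 38.076
Rejection region: χ² < 11.689 or χ² > 38.076
Decision: reject H₀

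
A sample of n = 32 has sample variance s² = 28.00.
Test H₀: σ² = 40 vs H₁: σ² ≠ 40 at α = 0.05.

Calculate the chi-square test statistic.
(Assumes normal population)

df = n - 1 = 31
χ² = (n-1)s²/σ₀² = 31×28.00/40 = 21.7000
Critical values: χ²_{0.975,31} = 17.539, χ²_{0.025,31} = 48.232
Rejection region: χ² < 17.539 or χ² > 48.232
Decision: fail to reject H₀

Answer: χ² = 21.7000, fail to reject H₀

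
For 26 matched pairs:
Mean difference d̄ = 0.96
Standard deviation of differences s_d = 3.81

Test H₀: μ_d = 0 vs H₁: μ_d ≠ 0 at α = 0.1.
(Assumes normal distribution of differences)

df = n - 1 = 25
SE = s_d/√n = 3.81/√26 = 0.7472
t = d̄/SE = 0.96/0.7472 = 1.2848
Critical value: t_{0.05,25} = ±1.708
p-value ≈ 0.2106
Decision: fail to reject H₀

Answer: t = 1.2848, fail to reject H₀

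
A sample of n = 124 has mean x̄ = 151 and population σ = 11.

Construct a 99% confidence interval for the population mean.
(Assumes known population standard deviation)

Confidence level: 99%, α = 0.01
z_0.005 = 2.576
SE = σ/√n = 11/√124 = 0.9878
Margin of error = 2.576 × 0.9878 = 2.5446
CI: x̄ ± margin = 151 ± 2.5446
CI: (148.4554, 153.5446)

Answer: (148.4554, 153.5446)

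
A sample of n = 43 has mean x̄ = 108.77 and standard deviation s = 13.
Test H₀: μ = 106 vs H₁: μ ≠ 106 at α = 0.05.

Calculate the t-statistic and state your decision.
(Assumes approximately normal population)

df = n - 1 = 42
SE = s/√n = 13/√43 = 1.9825
t = (x̄ - μ₀)/SE = (108.77 - 106)/1.9825 = 1.3972
Critical value: t_{0.025,42} = ±2.018
p-value ≈ 0.1697
Decision: fail to reject H₀

Answer: t = 1.3972, fail to reject H₀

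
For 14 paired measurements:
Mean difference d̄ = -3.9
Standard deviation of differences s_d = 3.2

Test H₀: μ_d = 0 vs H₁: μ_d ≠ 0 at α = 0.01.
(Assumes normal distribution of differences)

Answer: t = -4.5603, reject H₀

Derivation:
df = n - 1 = 13
SE = s_d/√n = 3.2/√14 = 0.8552
t = d̄/SE = -3.9/0.8552 = -4.5603
Critical value: t_{0.005,13} = ±3.012
p-value ≈ 0.0005
Decision: reject H₀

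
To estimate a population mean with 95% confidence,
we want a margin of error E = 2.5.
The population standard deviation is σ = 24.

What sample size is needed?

z_0.025 = 1.960
n = (z×σ/E)² = (1.960×24/2.5)²
n = 354.0419
Round up: n = 355

Answer: n = 355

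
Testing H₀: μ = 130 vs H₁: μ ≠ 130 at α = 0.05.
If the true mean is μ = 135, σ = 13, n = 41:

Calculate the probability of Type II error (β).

Answer: β ≈ 0.3076

Derivation:
SE = σ/√n = 13/√41 = 2.0303
Critical values: μ₀ ± z_0.025×SE = 130 ± 1.960×2.0303
Acceptance region: (126.0206, 133.9794)
Under H₁ (μ = 135): z_high = (133.9794 - 135)/2.0303 = -0.5027, z_low = (126.0206 - 135)/2.0303 = -4.4227
β = P(not reject | H₁) = Φ(-0.5027) - Φ(-4.4227) ≈ 0.3076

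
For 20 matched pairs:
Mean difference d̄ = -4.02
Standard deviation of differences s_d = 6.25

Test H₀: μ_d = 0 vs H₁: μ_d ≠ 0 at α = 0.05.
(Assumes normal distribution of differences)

df = n - 1 = 19
SE = s_d/√n = 6.25/√20 = 1.3975
t = d̄/SE = -4.02/1.3975 = -2.8766
Critical value: t_{0.025,19} = ±2.093
p-value ≈ 0.0097
Decision: reject H₀

Answer: t = -2.8766, reject H₀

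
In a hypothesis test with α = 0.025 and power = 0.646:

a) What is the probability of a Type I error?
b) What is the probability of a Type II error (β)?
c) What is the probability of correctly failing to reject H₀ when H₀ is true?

a) Type I error probability = α = 0.025
b) Power = P(reject H₀ | H₁ true) = 1 - β = 0.646, so Type II error probability = β = 1 - Power = 0.354
c) P(fail to reject H₀ | H₀ true) = 1 - α = 0.975

Answer: a) 0.025, b) 0.354, c) 0.975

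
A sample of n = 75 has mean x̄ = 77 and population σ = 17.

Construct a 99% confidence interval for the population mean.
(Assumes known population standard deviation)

Answer: (71.9433, 82.0567)

Derivation:
Confidence level: 99%, α = 0.01
z_0.005 = 2.576
SE = σ/√n = 17/√75 = 1.9630
Margin of error = 2.576 × 1.9630 = 5.0567
CI: x̄ ± margin = 77 ± 5.0567
CI: (71.9433, 82.0567)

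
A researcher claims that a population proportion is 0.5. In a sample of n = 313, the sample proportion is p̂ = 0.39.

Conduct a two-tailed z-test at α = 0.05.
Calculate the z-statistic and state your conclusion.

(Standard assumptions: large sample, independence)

Answer: z = -3.8922, reject H₀

Derivation:
H₀: p = 0.5, H₁: p ≠ 0.5
Standard error: SE = √(p₀(1-p₀)/n) = √(0.5×0.5/313) = 0.028262
z-statistic: z = (p̂ - p₀)/SE = (0.39 - 0.5)/0.028262 = -3.8922
Critical value: z_0.025 = ±1.960
p-value = 0.0001
Decision: reject H₀ at α = 0.05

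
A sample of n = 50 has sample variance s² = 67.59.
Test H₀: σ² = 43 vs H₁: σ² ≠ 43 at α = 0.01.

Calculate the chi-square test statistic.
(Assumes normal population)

Answer: χ² = 77.0212, fail to reject H₀

Derivation:
df = n - 1 = 49
χ² = (n-1)s²/σ₀² = 49×67.59/43 = 77.0212
Critical values: χ²_{0.995,49} = 27.249, χ²_{0.005,49} = 78.231
Rejection region: χ² < 27.249 or χ² > 78.231
Decision: fail to reject H₀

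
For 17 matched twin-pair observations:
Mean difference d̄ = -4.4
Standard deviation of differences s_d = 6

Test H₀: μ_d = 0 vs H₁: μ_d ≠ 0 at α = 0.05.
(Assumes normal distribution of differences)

df = n - 1 = 16
SE = s_d/√n = 6/√17 = 1.4552
t = d̄/SE = -4.4/1.4552 = -3.0236
Critical value: t_{0.025,16} = ±2.120
p-value ≈ 0.0081
Decision: reject H₀

Answer: t = -3.0236, reject H₀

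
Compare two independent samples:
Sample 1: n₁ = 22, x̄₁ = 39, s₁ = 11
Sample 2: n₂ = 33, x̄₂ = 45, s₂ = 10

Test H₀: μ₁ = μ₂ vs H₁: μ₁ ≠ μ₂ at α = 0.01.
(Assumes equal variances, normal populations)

Pooled variance: s²_p = [21×11² + 32×10²]/(53) = 108.3208
s_p = 10.4077
SE = s_p×√(1/n₁ + 1/n₂) = 10.4077×√(1/22 + 1/33) = 2.8646
t = (x̄₁ - x̄₂)/SE = (39 - 45)/2.8646 = -2.0945
df = 53, t-critical = ±2.672
Decision: fail to reject H₀

Answer: t = -2.0945, fail to reject H₀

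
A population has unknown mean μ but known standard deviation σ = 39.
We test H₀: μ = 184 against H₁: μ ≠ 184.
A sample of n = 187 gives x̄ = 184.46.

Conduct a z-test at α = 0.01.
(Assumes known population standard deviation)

Answer: z = 0.1613, fail to reject H₀

Derivation:
Standard error: SE = σ/√n = 39/√187 = 2.8520
z-statistic: z = (x̄ - μ₀)/SE = (184.46 - 184)/2.8520 = 0.1613
Critical value: ±2.576
p-value = 0.8719
Decision: fail to reject H₀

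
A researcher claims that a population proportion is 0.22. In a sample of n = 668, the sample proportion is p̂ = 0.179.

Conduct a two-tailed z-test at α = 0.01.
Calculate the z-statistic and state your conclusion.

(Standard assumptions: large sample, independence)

Answer: z = -2.5580, fail to reject H₀

Derivation:
H₀: p = 0.22, H₁: p ≠ 0.22
Standard error: SE = √(p₀(1-p₀)/n) = √(0.22×0.78/668) = 0.016028
z-statistic: z = (p̂ - p₀)/SE = (0.179 - 0.22)/0.016028 = -2.5580
Critical value: z_0.005 = ±2.576
p-value = 0.0105
Decision: fail to reject H₀ at α = 0.01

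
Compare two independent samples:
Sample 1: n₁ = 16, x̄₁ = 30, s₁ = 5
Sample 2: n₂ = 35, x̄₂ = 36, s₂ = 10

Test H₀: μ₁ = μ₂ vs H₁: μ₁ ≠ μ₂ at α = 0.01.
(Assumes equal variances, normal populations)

Pooled variance: s²_p = [15×5² + 34×10²]/(49) = 77.0408
s_p = 8.7773
SE = s_p×√(1/n₁ + 1/n₂) = 8.7773×√(1/16 + 1/35) = 2.6488
t = (x̄₁ - x̄₂)/SE = (30 - 36)/2.6488 = -2.2652
df = 49, t-critical = ±2.680
Decision: fail to reject H₀

Answer: t = -2.2652, fail to reject H₀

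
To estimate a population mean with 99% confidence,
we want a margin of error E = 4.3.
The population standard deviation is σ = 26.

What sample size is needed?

z_0.005 = 2.576
n = (z×σ/E)² = (2.576×26/4.3)²
n = 242.6060
Round up: n = 243

Answer: n = 243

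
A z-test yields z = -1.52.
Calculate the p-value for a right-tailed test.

Answer: p-value ≈ 0.9357

Derivation:
For z = -1.52:
p = P(Z > -1.52) = 1 - Φ(-1.52) = 0.9357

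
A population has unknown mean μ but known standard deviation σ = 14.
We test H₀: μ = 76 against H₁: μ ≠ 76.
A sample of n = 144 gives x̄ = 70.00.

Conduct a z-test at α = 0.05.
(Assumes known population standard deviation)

Standard error: SE = σ/√n = 14/√144 = 1.1667
z-statistic: z = (x̄ - μ₀)/SE = (70.00 - 76)/1.1667 = -5.1427
Critical value: ±1.960
p-value < 0.0001
Decision: reject H₀

Answer: z = -5.1427, reject H₀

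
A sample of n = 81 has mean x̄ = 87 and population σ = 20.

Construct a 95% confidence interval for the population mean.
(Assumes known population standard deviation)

Answer: (82.6445, 91.3555)

Derivation:
Confidence level: 95%, α = 0.05
z_0.025 = 1.960
SE = σ/√n = 20/√81 = 2.2222
Margin of error = 1.960 × 2.2222 = 4.3555
CI: x̄ ± margin = 87 ± 4.3555
CI: (82.6445, 91.3555)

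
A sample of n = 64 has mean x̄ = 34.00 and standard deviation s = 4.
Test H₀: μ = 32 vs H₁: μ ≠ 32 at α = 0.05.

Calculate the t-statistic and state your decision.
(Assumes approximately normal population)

df = n - 1 = 63
SE = s/√n = 4/√64 = 0.5000
t = (x̄ - μ₀)/SE = (34.00 - 32)/0.5000 = 4.0000
Critical value: t_{0.025,63} = ±1.998
p-value ≈ 0.0002
Decision: reject H₀

Answer: t = 4.0000, reject H₀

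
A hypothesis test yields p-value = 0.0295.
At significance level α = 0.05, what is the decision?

Compare p-value to α:
0.0295 < 0.05
Decision: reject H₀

Answer: reject H₀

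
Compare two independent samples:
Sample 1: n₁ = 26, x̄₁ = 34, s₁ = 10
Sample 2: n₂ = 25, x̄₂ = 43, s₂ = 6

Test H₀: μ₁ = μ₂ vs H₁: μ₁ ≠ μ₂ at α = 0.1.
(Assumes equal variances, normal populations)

Pooled variance: s²_p = [25×10² + 24×6²]/(49) = 68.6531
s_p = 8.2857
SE = s_p×√(1/n₁ + 1/n₂) = 8.2857×√(1/26 + 1/25) = 2.3209
t = (x̄₁ - x̄₂)/SE = (34 - 43)/2.3209 = -3.8778
df = 49, t-critical = ±1.677
Decision: reject H₀

Answer: t = -3.8778, reject H₀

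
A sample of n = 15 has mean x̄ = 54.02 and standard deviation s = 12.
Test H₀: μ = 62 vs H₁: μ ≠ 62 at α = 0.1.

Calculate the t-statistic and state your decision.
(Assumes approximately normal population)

Answer: t = -2.5755, reject H₀

Derivation:
df = n - 1 = 14
SE = s/√n = 12/√15 = 3.0984
t = (x̄ - μ₀)/SE = (54.02 - 62)/3.0984 = -2.5755
Critical value: t_{0.05,14} = ±1.761
p-value ≈ 0.0220
Decision: reject H₀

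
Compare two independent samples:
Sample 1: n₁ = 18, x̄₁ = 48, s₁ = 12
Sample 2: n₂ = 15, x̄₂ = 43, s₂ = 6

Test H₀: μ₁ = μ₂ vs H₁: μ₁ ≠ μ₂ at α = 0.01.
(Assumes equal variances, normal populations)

Pooled variance: s²_p = [17×12² + 14×6²]/(31) = 95.2258
s_p = 9.7584
SE = s_p×√(1/n₁ + 1/n₂) = 9.7584×√(1/18 + 1/15) = 3.4116
t = (x̄₁ - x̄₂)/SE = (48 - 43)/3.4116 = 1.4656
df = 31, t-critical = ±2.744
Decision: fail to reject H₀

Answer: t = 1.4656, fail to reject H₀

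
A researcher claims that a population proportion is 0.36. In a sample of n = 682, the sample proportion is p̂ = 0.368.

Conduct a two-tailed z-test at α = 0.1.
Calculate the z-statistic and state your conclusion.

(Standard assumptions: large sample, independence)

Answer: z = 0.4353, fail to reject H₀

Derivation:
H₀: p = 0.36, H₁: p ≠ 0.36
Standard error: SE = √(p₀(1-p₀)/n) = √(0.36×0.64/682) = 0.018380
z-statistic: z = (p̂ - p₀)/SE = (0.368 - 0.36)/0.018380 = 0.4353
Critical value: z_0.05 = ±1.645
p-value = 0.6633
Decision: fail to reject H₀ at α = 0.1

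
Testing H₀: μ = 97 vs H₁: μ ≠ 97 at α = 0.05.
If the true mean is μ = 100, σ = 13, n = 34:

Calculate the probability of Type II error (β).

SE = σ/√n = 13/√34 = 2.2295
Critical values: μ₀ ± z_0.025×SE = 97 ± 1.960×2.2295
Acceptance region: (92.6302, 101.3698)
Under H₁ (μ = 100): z_high = (101.3698 - 100)/2.2295 = 0.6144, z_low = (92.6302 - 100)/2.2295 = -3.3056
β = P(not reject | H₁) = Φ(0.6144) - Φ(-3.3056) ≈ 0.7301

Answer: β ≈ 0.7301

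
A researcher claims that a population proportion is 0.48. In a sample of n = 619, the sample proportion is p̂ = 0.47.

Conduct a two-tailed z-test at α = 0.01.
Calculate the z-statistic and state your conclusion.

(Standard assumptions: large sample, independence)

H₀: p = 0.48, H₁: p ≠ 0.48
Standard error: SE = √(p₀(1-p₀)/n) = √(0.48×0.52/619) = 0.020081
z-statistic: z = (p̂ - p₀)/SE = (0.47 - 0.48)/0.020081 = -0.4980
Critical value: z_0.005 = ±2.576
p-value = 0.6185
Decision: fail to reject H₀ at α = 0.01

Answer: z = -0.4980, fail to reject H₀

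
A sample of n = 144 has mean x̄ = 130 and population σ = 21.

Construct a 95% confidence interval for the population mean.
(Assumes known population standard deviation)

Answer: (126.5700, 133.4300)

Derivation:
Confidence level: 95%, α = 0.05
z_0.025 = 1.960
SE = σ/√n = 21/√144 = 1.7500
Margin of error = 1.960 × 1.7500 = 3.4300
CI: x̄ ± margin = 130 ± 3.4300
CI: (126.5700, 133.4300)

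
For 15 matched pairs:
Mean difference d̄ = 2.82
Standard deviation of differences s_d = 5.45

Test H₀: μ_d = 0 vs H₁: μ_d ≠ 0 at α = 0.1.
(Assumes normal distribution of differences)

df = n - 1 = 14
SE = s_d/√n = 5.45/√15 = 1.4072
t = d̄/SE = 2.82/1.4072 = 2.0040
Critical value: t_{0.05,14} = ±1.761
p-value ≈ 0.0648
Decision: reject H₀

Answer: t = 2.0040, reject H₀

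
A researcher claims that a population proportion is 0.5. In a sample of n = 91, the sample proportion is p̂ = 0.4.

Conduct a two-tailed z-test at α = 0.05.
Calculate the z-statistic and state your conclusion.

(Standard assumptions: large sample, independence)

Answer: z = -1.9079, fail to reject H₀

Derivation:
H₀: p = 0.5, H₁: p ≠ 0.5
Standard error: SE = √(p₀(1-p₀)/n) = √(0.5×0.5/91) = 0.052414
z-statistic: z = (p̂ - p₀)/SE = (0.4 - 0.5)/0.052414 = -1.9079
Critical value: z_0.025 = ±1.960
p-value = 0.0564
Decision: fail to reject H₀ at α = 0.05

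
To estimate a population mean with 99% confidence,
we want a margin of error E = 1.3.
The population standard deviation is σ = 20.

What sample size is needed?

z_0.005 = 2.576
n = (z×σ/E)² = (2.576×20/1.3)²
n = 1570.5979
Round up: n = 1571

Answer: n = 1571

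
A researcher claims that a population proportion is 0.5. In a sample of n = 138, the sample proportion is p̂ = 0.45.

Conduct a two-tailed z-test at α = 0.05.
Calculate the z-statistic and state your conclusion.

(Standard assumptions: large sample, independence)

Answer: z = -1.1747, fail to reject H₀

Derivation:
H₀: p = 0.5, H₁: p ≠ 0.5
Standard error: SE = √(p₀(1-p₀)/n) = √(0.5×0.5/138) = 0.042563
z-statistic: z = (p̂ - p₀)/SE = (0.45 - 0.5)/0.042563 = -1.1747
Critical value: z_0.025 = ±1.960
p-value = 0.2401
Decision: fail to reject H₀ at α = 0.05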